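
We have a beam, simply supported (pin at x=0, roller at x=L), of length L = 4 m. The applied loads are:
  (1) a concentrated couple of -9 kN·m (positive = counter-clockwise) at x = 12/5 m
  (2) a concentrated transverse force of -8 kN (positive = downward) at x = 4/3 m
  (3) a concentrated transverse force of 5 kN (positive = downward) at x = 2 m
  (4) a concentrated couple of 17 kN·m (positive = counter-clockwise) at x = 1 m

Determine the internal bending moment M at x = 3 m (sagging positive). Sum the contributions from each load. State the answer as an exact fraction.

M(3) = -13/6 kN·m

Load 1 — applied couple M₀=-9 kN·m at a=12/5 m (b=L-a=8/5):
  M_1 = M₀x/L - M₀  [x>a] = (-9)·3/4 - (-9) = 9/4 kN·m
Load 2 — point force P=-8 kN at a=4/3 m (b=L-a=8/3):
  M_2 = Pa(L-x)/L  [x>a] = (-8)·(4/3)·(4-3)/4 = -8/3 kN·m
Load 3 — point force P=5 kN at a=2 m (b=L-a=2):
  M_3 = Pa(L-x)/L  [x>a] = 5·2·(4-3)/4 = 5/2 kN·m
Load 4 — applied couple M₀=17 kN·m at a=1 m (b=L-a=3):
  M_4 = M₀x/L - M₀  [x>a] = 17·3/4 - 17 = -17/4 kN·m
Superposition: M = Σ M_i = -13/6 kN·m ≈ -2.166667 kN·m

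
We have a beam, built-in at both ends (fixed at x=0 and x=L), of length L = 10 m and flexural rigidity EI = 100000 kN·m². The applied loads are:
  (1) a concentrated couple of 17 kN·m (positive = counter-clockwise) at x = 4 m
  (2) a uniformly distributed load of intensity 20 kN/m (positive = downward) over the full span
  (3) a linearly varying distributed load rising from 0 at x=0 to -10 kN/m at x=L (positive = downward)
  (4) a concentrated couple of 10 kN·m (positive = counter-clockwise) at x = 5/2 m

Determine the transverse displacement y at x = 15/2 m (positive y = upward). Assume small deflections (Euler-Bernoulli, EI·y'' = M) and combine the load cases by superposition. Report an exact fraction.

Load 1 — applied couple M₀=17 kN·m at a=4 m (b=L-a=6):
  y_1 = (R_Ax³/6 - M_Ax²/2 - M₀(x-a)²/2)/EI  [x>a] with R_A=306/125, M_A=51/25 = ((306/125)·(15/2)³/6 - (51/25)·(15/2)²/2 - 17·((15/2)-4)²/2)/100000 = 17/160000 m
Load 2 — uniform load w=20 kN/m over full span:
  y_2 = -wx²(L-x)²/(24EI) = -20·(15/2)²·(10-(15/2))²/(24·100000) = -3/1024 m
Load 3 — triangular load w₀=-10 kN/m (0→w₀ over full span):
  y_3 = -w₀x²(L-x)²(x+2L)/(120LEI) = -(-10)·(15/2)²·(10-(15/2))²·((15/2)+2·10)/(120·10·100000) = 33/40960 m
Load 4 — applied couple M₀=10 kN·m at a=5/2 m (b=L-a=15/2):
  y_4 = (R_Ax³/6 - M_Ax²/2 - M₀(x-a)²/2)/EI  [x>a] with R_A=9/8, M_A=-15/8 = ((9/8)·(15/2)³/6 - (-15/8)·(15/2)²/2 - 10·((15/2)-(5/2))²/2)/100000 = 7/102400 m
Superposition: y = Σ y_i = -9981/5120000 m ≈ -0.001949 m

y(15/2) = -9981/5120000 m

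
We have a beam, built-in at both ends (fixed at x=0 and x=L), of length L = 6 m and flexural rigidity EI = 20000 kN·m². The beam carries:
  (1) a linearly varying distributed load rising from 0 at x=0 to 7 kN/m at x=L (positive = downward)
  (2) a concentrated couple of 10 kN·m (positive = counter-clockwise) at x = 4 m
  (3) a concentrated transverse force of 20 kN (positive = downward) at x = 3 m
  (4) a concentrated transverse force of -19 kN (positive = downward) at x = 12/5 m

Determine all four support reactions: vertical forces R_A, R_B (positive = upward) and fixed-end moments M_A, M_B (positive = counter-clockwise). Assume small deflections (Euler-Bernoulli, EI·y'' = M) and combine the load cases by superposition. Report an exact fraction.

Load 1 — triangular load w₀=7 kN/m (0→w₀ over full span):
  R_A = 3w₀L/20 = 3·7·6/20 = 63/10 kN
  M_A = w₀L²/30 = 7·6²/30 = 42/5 kN·m
  R_B = 7w₀L/20 = 7·7·6/20 = 147/10 kN
  M_B = -w₀L²/20 = -7·6²/20 = -63/5 kN·m
Load 2 — applied couple M₀=10 kN·m at a=4 m (b=L-a=2):
  R_A = 6M₀ab/L³ = 6·10·4·2/6³ = 20/9 kN
  M_A = M₀b(2a-b)/L² = 10·2·(2·4-2)/6² = 10/3 kN·m
  R_B = -6M₀ab/L³ = -6·10·4·2/6³ = -20/9 kN
  M_B = M₀a(2b-a)/L² = 10·4·(2·2-4)/6² = 0 kN·m
Load 3 — point force P=20 kN at a=3 m (b=L-a=3):
  R_A = Pb²(3a+b)/L³ = 20·3²·(3·3+3)/6³ = 10 kN
  M_A = Pab²/L² = 20·3·3²/6² = 15 kN·m
  R_B = Pa²(a+3b)/L³ = 20·3²·(3+3·3)/6³ = 10 kN
  M_B = -Pa²b/L² = -20·3²·3/6² = -15 kN·m
Load 4 — point force P=-19 kN at a=12/5 m (b=L-a=18/5):
  R_A = Pb²(3a+b)/L³ = (-19)·(18/5)²·(3·(12/5)+(18/5))/6³ = -1539/125 kN
  M_A = Pab²/L² = (-19)·(12/5)·(18/5)²/6² = -2052/125 kN·m
  R_B = Pa²(a+3b)/L³ = (-19)·(12/5)²·((12/5)+3·(18/5))/6³ = -836/125 kN
  M_B = -Pa²b/L² = -(-19)·(12/5)²·(18/5)/6² = 1368/125 kN·m
Superposition: R_A = 13973/2250 kN, M_A = 3869/375 kN·m, R_B = 35527/2250 kN, M_B = -2082/125 kN·m

R_A = 13973/2250 kN, M_A = 3869/375 kN·m, R_B = 35527/2250 kN, M_B = -2082/125 kN·m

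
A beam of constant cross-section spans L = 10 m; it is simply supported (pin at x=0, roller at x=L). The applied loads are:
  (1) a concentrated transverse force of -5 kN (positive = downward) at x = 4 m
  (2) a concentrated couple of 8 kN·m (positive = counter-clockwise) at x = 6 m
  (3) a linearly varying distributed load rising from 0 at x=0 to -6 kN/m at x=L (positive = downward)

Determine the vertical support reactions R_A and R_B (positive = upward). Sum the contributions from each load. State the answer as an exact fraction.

Load 1 — point force P=-5 kN at a=4 m (b=L-a=6):
  R_A = Pb/L = (-5)·6/10 = -3 kN
  R_B = Pa/L = (-5)·4/10 = -2 kN
Load 2 — applied couple M₀=8 kN·m at a=6 m (b=L-a=4):
  R_A = M₀/L = 8/10 = 4/5 kN
  R_B = -M₀/L = -8/10 = -4/5 kN
Load 3 — triangular load w₀=-6 kN/m (0→w₀ over full span):
  R_A = w₀L/6 = (-6)·10/6 = -10 kN
  R_B = w₀L/3 = (-6)·10/3 = -20 kN
Superposition: R_A = -61/5 kN, R_B = -114/5 kN

R_A = -61/5 kN, R_B = -114/5 kN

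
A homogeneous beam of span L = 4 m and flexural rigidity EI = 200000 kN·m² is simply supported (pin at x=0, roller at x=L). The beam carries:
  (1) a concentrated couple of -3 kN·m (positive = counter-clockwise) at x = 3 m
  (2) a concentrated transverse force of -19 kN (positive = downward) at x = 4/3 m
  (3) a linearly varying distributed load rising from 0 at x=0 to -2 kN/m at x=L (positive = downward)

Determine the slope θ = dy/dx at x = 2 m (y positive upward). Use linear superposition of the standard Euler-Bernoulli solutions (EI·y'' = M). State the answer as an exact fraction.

θ(2) = -6691/648000000 rad

Load 1 — applied couple M₀=-3 kN·m at a=3 m (b=L-a=1):
  θ_1 = (M₀x²/(2L)+C₁)/EI  [x≤a] with C₁=M₀(3b²-L²)/(6L)=13/8 = ((-3)·2²/(2·4)+(13/8))/200000 = 1/1600000 rad
Load 2 — point force P=-19 kN at a=4/3 m (b=L-a=8/3):
  θ_2 = -Pa(2L²-6Lx+3x²+a²)/(6LEI)  [x>a] = -(-19)·(4/3)·(2·4²-6·4·2+3·2²+(4/3)²)/(6·4·200000) = -19/1620000 rad
Load 3 — triangular load w₀=-2 kN/m (0→w₀ over full span):
  θ_3 = -w₀(7L⁴-30L²x²+15x⁴)/(360LEI) = -(-2)·(7·4⁴-30·4²·2²+15·2⁴)/(360·4·200000) = 7/9000000 rad
Superposition: θ = Σ θ_i = -6691/648000000 rad ≈ -0.000010 rad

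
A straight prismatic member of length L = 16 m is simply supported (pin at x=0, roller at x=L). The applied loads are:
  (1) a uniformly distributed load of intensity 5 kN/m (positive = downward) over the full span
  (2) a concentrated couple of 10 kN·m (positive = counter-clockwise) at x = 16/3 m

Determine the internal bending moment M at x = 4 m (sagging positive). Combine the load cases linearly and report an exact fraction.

M(4) = 245/2 kN·m

Load 1 — uniform load w=5 kN/m over full span:
  M_1 = wx(L-x)/2 = 5·4·(16-4)/2 = 120 kN·m
Load 2 — applied couple M₀=10 kN·m at a=16/3 m (b=L-a=32/3):
  M_2 = M₀x/L  [x≤a] = 10·4/16 = 5/2 kN·m
Superposition: M = Σ M_i = 245/2 kN·m ≈ 122.500000 kN·m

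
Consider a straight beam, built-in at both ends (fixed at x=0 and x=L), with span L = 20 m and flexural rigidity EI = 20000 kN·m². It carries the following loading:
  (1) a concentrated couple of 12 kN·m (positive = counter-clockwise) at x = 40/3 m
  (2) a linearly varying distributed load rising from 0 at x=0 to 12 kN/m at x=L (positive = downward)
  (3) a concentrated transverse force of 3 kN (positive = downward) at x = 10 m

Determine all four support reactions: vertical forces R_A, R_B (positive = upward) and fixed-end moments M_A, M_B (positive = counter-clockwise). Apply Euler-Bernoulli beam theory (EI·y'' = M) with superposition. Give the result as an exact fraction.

Load 1 — applied couple M₀=12 kN·m at a=40/3 m (b=L-a=20/3):
  R_A = 6M₀ab/L³ = 6·12·(40/3)·(20/3)/20³ = 4/5 kN
  M_A = M₀b(2a-b)/L² = 12·(20/3)·(2·(40/3)-(20/3))/20² = 4 kN·m
  R_B = -6M₀ab/L³ = -6·12·(40/3)·(20/3)/20³ = -4/5 kN
  M_B = M₀a(2b-a)/L² = 12·(40/3)·(2·(20/3)-(40/3))/20² = 0 kN·m
Load 2 — triangular load w₀=12 kN/m (0→w₀ over full span):
  R_A = 3w₀L/20 = 3·12·20/20 = 36 kN
  M_A = w₀L²/30 = 12·20²/30 = 160 kN·m
  R_B = 7w₀L/20 = 7·12·20/20 = 84 kN
  M_B = -w₀L²/20 = -12·20²/20 = -240 kN·m
Load 3 — point force P=3 kN at a=10 m (b=L-a=10):
  R_A = Pb²(3a+b)/L³ = 3·10²·(3·10+10)/20³ = 3/2 kN
  M_A = Pab²/L² = 3·10·10²/20² = 15/2 kN·m
  R_B = Pa²(a+3b)/L³ = 3·10²·(10+3·10)/20³ = 3/2 kN
  M_B = -Pa²b/L² = -3·10²·10/20² = -15/2 kN·m
Superposition: R_A = 383/10 kN, M_A = 343/2 kN·m, R_B = 847/10 kN, M_B = -495/2 kN·m

R_A = 383/10 kN, M_A = 343/2 kN·m, R_B = 847/10 kN, M_B = -495/2 kN·m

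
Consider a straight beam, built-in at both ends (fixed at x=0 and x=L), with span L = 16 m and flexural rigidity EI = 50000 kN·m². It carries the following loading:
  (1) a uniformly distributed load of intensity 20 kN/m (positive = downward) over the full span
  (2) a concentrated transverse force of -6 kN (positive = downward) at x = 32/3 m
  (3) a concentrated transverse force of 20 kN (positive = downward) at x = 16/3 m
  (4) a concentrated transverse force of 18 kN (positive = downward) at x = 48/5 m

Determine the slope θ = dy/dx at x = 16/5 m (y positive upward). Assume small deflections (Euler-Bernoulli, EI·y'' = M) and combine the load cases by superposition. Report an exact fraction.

θ(16/5) = -4073488/263671875 rad

Load 1 — uniform load w=20 kN/m over full span:
  θ_1 = -wx(L-x)(L-2x)/(12EI) = -20·(16/5)·(16-(16/5))·(16-2·(16/5))/(12·50000) = -1024/78125 rad
Load 2 — point force P=-6 kN at a=32/3 m (b=L-a=16/3):
  θ_2 = -Pb²x(2aL-(3a+b)x)/(2L³EI)  [x≤a] = -(-6)·(16/3)²·(16/5)·(2·(32/3)·16-(3·(32/3)+(16/3))·(16/5))/(2·16³·50000) = 208/703125 rad
Load 3 — point force P=20 kN at a=16/3 m (b=L-a=32/3):
  θ_3 = -Pb²x(2aL-(3a+b)x)/(2L³EI)  [x≤a] = -20·(32/3)²·(16/5)·(2·(16/3)·16-(3·(16/3)+(32/3))·(16/5))/(2·16³·50000) = -128/84375 rad
Load 4 — point force P=18 kN at a=48/5 m (b=L-a=32/5):
  θ_4 = -Pb²x(2aL-(3a+b)x)/(2L³EI)  [x≤a] = -18·(32/5)²·(16/5)·(2·(48/5)·16-(3·(48/5)+(32/5))·(16/5))/(2·16³·50000) = -10944/9765625 rad
Superposition: θ = Σ θ_i = -4073488/263671875 rad ≈ -0.015449 rad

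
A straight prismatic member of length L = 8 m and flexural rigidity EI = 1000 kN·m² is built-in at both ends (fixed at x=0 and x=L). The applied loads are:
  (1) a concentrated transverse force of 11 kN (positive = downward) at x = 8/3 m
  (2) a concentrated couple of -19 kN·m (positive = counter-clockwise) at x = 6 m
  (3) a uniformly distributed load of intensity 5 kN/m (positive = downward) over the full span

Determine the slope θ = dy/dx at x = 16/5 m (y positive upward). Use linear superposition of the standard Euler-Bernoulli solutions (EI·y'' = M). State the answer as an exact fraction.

Load 1 — point force P=11 kN at a=8/3 m (b=L-a=16/3):
  θ_1 = Pa²(L-x)(2bL-(3b+a)(L-x))/(2L³EI)  [x>a] = 11·(8/3)²·(8-(16/5))·(2·(16/3)·8-(3·(16/3)+(8/3))·(8-(16/5)))/(2·8³·1000) = -44/28125 rad
Load 2 — applied couple M₀=-19 kN·m at a=6 m (b=L-a=2):
  θ_2 = (R_Ax²/2 - M_Ax)/EI  [x≤a] with R_A=-171/64, M_A=-95/16 = ((-171/64)·(16/5)²/2 - (-95/16)·(16/5))/1000 = 133/25000 rad
Load 3 — uniform load w=5 kN/m over full span:
  θ_3 = -wx(L-x)(L-2x)/(12EI) = -5·(16/5)·(8-(16/5))·(8-2·(16/5))/(12·1000) = -32/3125 rad
Superposition: θ = Σ θ_i = -1459/225000 rad ≈ -0.006484 rad

θ(16/5) = -1459/225000 rad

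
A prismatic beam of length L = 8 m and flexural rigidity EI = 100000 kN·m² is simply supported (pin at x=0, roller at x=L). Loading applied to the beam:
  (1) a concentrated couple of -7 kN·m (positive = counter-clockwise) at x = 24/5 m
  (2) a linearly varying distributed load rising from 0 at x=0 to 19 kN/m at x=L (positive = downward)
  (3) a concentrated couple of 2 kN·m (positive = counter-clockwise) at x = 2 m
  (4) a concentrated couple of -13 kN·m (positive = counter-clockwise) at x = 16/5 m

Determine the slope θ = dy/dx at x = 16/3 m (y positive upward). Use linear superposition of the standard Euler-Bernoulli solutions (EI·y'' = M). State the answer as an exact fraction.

Load 1 — applied couple M₀=-7 kN·m at a=24/5 m (b=L-a=16/5):
  θ_1 = (M₀x²/(2L)-M₀(x-a)+C₁)/EI  [x>a] with C₁=M₀(3b²-L²)/(6L)=364/75 = ((-7)·(16/3)²/(2·8)-(-7)·((16/3)-(24/5))+(364/75))/100000 = -217/5625000 rad
Load 2 — triangular load w₀=19 kN/m (0→w₀ over full span):
  θ_2 = -w₀(7L⁴-30L²x²+15x⁴)/(360LEI) = -19·(7·8⁴-30·8²·(16/3)²+15·(16/3)⁴)/(360·8·100000) = 3458/3796875 rad
Load 3 — applied couple M₀=2 kN·m at a=2 m (b=L-a=6):
  θ_3 = (M₀x²/(2L)-M₀(x-a)+C₁)/EI  [x>a] with C₁=M₀(3b²-L²)/(6L)=11/6 = (2·(16/3)²/(2·8)-2·((16/3)-2)+(11/6))/100000 = -23/1800000 rad
Load 4 — applied couple M₀=-13 kN·m at a=16/5 m (b=L-a=24/5):
  θ_4 = (M₀x²/(2L)-M₀(x-a)+C₁)/EI  [x>a] with C₁=M₀(3b²-L²)/(6L)=-104/75 = ((-13)·(16/3)²/(2·8)-(-13)·((16/3)-(16/5))+(-104/75))/100000 = 91/2812500 rad
Superposition: θ = Σ θ_i = 43339/48600000 rad ≈ 0.000892 rad

θ(16/3) = 43339/48600000 rad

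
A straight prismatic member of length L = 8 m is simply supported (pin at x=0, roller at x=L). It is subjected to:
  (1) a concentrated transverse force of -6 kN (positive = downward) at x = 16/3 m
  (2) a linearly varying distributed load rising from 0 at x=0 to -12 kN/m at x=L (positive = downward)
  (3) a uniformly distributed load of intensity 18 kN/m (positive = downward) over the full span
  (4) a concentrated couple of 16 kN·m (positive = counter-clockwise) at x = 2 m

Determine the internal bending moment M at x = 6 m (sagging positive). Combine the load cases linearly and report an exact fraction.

M(6) = 54 kN·m

Load 1 — point force P=-6 kN at a=16/3 m (b=L-a=8/3):
  M_1 = Pa(L-x)/L  [x>a] = (-6)·(16/3)·(8-6)/8 = -8 kN·m
Load 2 — triangular load w₀=-12 kN/m (0→w₀ over full span):
  M_2 = w₀Lx/6 - w₀x³/(6L) = (-12)·8·6/6 - (-12)·6³/(6·8) = -42 kN·m
Load 3 — uniform load w=18 kN/m over full span:
  M_3 = wx(L-x)/2 = 18·6·(8-6)/2 = 108 kN·m
Load 4 — applied couple M₀=16 kN·m at a=2 m (b=L-a=6):
  M_4 = M₀x/L - M₀  [x>a] = 16·6/8 - 16 = -4 kN·m
Superposition: M = Σ M_i = 54 kN·m ≈ 54.000000 kN·m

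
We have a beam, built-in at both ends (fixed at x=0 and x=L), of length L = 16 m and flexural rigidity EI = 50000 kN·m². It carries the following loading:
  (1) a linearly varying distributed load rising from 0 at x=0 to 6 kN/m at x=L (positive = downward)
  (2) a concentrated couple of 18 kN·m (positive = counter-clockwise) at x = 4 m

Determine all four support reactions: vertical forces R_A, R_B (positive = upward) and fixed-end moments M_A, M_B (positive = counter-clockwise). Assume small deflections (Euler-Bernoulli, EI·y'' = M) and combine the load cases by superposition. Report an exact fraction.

Load 1 — triangular load w₀=6 kN/m (0→w₀ over full span):
  R_A = 3w₀L/20 = 3·6·16/20 = 72/5 kN
  M_A = w₀L²/30 = 6·16²/30 = 256/5 kN·m
  R_B = 7w₀L/20 = 7·6·16/20 = 168/5 kN
  M_B = -w₀L²/20 = -6·16²/20 = -384/5 kN·m
Load 2 — applied couple M₀=18 kN·m at a=4 m (b=L-a=12):
  R_A = 6M₀ab/L³ = 6·18·4·12/16³ = 81/64 kN
  M_A = M₀b(2a-b)/L² = 18·12·(2·4-12)/16² = -27/8 kN·m
  R_B = -6M₀ab/L³ = -6·18·4·12/16³ = -81/64 kN
  M_B = M₀a(2b-a)/L² = 18·4·(2·12-4)/16² = 45/8 kN·m
Superposition: R_A = 5013/320 kN, M_A = 1913/40 kN·m, R_B = 10347/320 kN, M_B = -2847/40 kN·m

R_A = 5013/320 kN, M_A = 1913/40 kN·m, R_B = 10347/320 kN, M_B = -2847/40 kN·m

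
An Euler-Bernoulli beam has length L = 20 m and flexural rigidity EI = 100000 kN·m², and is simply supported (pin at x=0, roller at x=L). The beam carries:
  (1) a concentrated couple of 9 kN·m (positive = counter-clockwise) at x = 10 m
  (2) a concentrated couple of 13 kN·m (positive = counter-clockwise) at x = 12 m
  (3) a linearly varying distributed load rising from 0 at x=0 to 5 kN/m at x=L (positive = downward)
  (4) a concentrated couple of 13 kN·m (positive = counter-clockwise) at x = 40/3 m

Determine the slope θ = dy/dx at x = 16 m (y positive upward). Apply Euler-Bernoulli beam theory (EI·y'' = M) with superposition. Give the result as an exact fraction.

θ(16) = 6973/1000000 rad

Load 1 — applied couple M₀=9 kN·m at a=10 m (b=L-a=10):
  θ_1 = (M₀x²/(2L)-M₀(x-a)+C₁)/EI  [x>a] with C₁=M₀(3b²-L²)/(6L)=-15/2 = (9·16²/(2·20)-9·(16-10)+(-15/2))/100000 = -39/1000000 rad
Load 2 — applied couple M₀=13 kN·m at a=12 m (b=L-a=8):
  θ_2 = (M₀x²/(2L)-M₀(x-a)+C₁)/EI  [x>a] with C₁=M₀(3b²-L²)/(6L)=-338/15 = (13·16²/(2·20)-13·(16-12)+(-338/15))/100000 = 13/150000 rad
Load 3 — triangular load w₀=5 kN/m (0→w₀ over full span):
  θ_3 = -w₀(7L⁴-30L²x²+15x⁴)/(360LEI) = -5·(7·20⁴-30·20²·16²+15·16⁴)/(360·20·100000) = 757/112500 rad
Load 4 — applied couple M₀=13 kN·m at a=40/3 m (b=L-a=20/3):
  θ_4 = (M₀x²/(2L)-M₀(x-a)+C₁)/EI  [x>a] with C₁=M₀(3b²-L²)/(6L)=-260/9 = (13·16²/(2·20)-13·(16-(40/3))+(-260/9))/100000 = 221/1125000 rad
Superposition: θ = Σ θ_i = 6973/1000000 rad ≈ 0.006973 rad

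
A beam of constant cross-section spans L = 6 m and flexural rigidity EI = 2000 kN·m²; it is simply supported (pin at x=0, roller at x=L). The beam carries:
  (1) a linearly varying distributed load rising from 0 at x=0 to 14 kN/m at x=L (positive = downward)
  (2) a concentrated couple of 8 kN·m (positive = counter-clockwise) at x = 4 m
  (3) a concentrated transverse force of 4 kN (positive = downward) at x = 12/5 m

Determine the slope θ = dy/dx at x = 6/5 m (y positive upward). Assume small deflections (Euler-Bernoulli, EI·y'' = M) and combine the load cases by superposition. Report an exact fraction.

Load 1 — triangular load w₀=14 kN/m (0→w₀ over full span):
  θ_1 = -w₀(7L⁴-30L²x²+15x⁴)/(360LEI) = -14·(7·6⁴-30·6²·(6/5)²+15·(6/5)⁴)/(360·6·2000) = -1911/78125 rad
Load 2 — applied couple M₀=8 kN·m at a=4 m (b=L-a=2):
  θ_2 = (M₀x²/(2L)+C₁)/EI  [x≤a] with C₁=M₀(3b²-L²)/(6L)=-16/3 = (8·(6/5)²/(2·6)+(-16/3))/2000 = -41/18750 rad
Load 3 — point force P=4 kN at a=12/5 m (b=L-a=18/5):
  θ_3 = -Pb(L²-b²-3x²)/(6LEI)  [x≤a] = -4·(18/5)·(6²-(18/5)²-3·(6/5)²)/(6·6·2000) = -117/31250 rad
Superposition: θ = Σ θ_i = -7123/234375 rad ≈ -0.030391 rad

θ(6/5) = -7123/234375 rad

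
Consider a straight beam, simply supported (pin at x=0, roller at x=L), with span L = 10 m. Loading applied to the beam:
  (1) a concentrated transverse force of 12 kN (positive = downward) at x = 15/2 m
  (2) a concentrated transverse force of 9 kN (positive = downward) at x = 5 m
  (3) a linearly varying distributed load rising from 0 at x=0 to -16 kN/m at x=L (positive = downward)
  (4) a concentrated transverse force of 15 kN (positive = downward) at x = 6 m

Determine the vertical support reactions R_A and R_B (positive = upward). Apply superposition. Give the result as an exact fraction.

R_A = -79/6 kN, R_B = -185/6 kN

Load 1 — point force P=12 kN at a=15/2 m (b=L-a=5/2):
  R_A = Pb/L = 12·(5/2)/10 = 3 kN
  R_B = Pa/L = 12·(15/2)/10 = 9 kN
Load 2 — point force P=9 kN at a=5 m (b=L-a=5):
  R_A = Pb/L = 9·5/10 = 9/2 kN
  R_B = Pa/L = 9·5/10 = 9/2 kN
Load 3 — triangular load w₀=-16 kN/m (0→w₀ over full span):
  R_A = w₀L/6 = (-16)·10/6 = -80/3 kN
  R_B = w₀L/3 = (-16)·10/3 = -160/3 kN
Load 4 — point force P=15 kN at a=6 m (b=L-a=4):
  R_A = Pb/L = 15·4/10 = 6 kN
  R_B = Pa/L = 15·6/10 = 9 kN
Superposition: R_A = -79/6 kN, R_B = -185/6 kN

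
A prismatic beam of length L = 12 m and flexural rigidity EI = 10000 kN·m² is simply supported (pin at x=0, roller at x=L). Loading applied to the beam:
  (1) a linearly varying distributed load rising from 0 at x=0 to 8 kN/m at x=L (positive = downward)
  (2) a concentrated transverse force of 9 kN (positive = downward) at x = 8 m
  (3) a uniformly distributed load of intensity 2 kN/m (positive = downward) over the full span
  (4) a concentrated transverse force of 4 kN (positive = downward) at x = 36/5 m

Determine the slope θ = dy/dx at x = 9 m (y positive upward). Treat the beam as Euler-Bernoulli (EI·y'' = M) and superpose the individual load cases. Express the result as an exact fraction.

θ(9) = 187507/5000000 rad

Load 1 — triangular load w₀=8 kN/m (0→w₀ over full span):
  θ_1 = -w₀(7L⁴-30L²x²+15x⁴)/(360LEI) = -8·(7·12⁴-30·12²·9²+15·9⁴)/(360·12·10000) = 3939/200000 rad
Load 2 — point force P=9 kN at a=8 m (b=L-a=4):
  θ_2 = -Pa(2L²-6Lx+3x²+a²)/(6LEI)  [x>a] = -9·8·(2·12²-6·12·9+3·9²+8²)/(6·12·10000) = 53/10000 rad
Load 3 — uniform load w=2 kN/m over full span:
  θ_3 = -w(L³-6Lx²+4x³)/(24EI) = -2·(12³-6·12·9²+4·9³)/(24·10000) = 99/10000 rad
Load 4 — point force P=4 kN at a=36/5 m (b=L-a=24/5):
  θ_4 = -Pa(2L²-6Lx+3x²+a²)/(6LEI)  [x>a] = -4·(36/5)·(2·12²-6·12·9+3·9²+(36/5)²)/(6·12·10000) = 1629/625000 rad
Superposition: θ = Σ θ_i = 187507/5000000 rad ≈ 0.037501 rad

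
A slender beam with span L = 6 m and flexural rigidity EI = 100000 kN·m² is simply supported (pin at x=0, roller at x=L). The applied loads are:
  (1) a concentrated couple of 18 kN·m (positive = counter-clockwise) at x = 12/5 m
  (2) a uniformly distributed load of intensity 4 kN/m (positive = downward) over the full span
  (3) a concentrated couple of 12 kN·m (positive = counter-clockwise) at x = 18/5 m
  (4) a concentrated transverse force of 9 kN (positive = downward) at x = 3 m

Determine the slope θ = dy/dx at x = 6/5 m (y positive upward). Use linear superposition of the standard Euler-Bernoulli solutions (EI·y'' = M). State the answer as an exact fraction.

θ(6/5) = -23361/50000000 rad

Load 1 — applied couple M₀=18 kN·m at a=12/5 m (b=L-a=18/5):
  θ_1 = (M₀x²/(2L)+C₁)/EI  [x≤a] with C₁=M₀(3b²-L²)/(6L)=36/25 = (18·(6/5)²/(2·6)+(36/25))/100000 = 9/250000 rad
Load 2 — uniform load w=4 kN/m over full span:
  θ_2 = -w(L³-6Lx²+4x³)/(24EI) = -4·(6³-6·6·(6/5)²+4·(6/5)³)/(24·100000) = -891/3125000 rad
Load 3 — applied couple M₀=12 kN·m at a=18/5 m (b=L-a=12/5):
  θ_3 = (M₀x²/(2L)+C₁)/EI  [x≤a] with C₁=M₀(3b²-L²)/(6L)=-156/25 = (12·(6/5)²/(2·6)+(-156/25))/100000 = -3/62500 rad
Load 4 — point force P=9 kN at a=3 m (b=L-a=3):
  θ_4 = -Pb(L²-b²-3x²)/(6LEI)  [x≤a] = -9·3·(6²-3²-3·(6/5)²)/(6·6·100000) = -1701/10000000 rad
Superposition: θ = Σ θ_i = -23361/50000000 rad ≈ -0.000467 rad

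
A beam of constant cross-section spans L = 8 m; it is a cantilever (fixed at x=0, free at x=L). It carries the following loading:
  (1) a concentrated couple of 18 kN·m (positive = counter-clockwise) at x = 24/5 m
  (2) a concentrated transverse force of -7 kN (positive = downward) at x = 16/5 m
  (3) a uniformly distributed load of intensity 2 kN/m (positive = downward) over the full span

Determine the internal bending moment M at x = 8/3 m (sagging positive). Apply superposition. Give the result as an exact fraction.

M(8/3) = -302/45 kN·m

Load 1 — applied couple M₀=18 kN·m at a=24/5 m (b=L-a=16/5):
  M_1 = M₀  [x≤a] = 18 = 18 kN·m
Load 2 — point force P=-7 kN at a=16/5 m (b=L-a=24/5):
  M_2 = -P(a-x)  [x≤a] = -(-7)·((16/5)-(8/3)) = 56/15 kN·m
Load 3 — uniform load w=2 kN/m over full span:
  M_3 = -w(L-x)²/2 = -2·(8-(8/3))²/2 = -256/9 kN·m
Superposition: M = Σ M_i = -302/45 kN·m ≈ -6.711111 kN·m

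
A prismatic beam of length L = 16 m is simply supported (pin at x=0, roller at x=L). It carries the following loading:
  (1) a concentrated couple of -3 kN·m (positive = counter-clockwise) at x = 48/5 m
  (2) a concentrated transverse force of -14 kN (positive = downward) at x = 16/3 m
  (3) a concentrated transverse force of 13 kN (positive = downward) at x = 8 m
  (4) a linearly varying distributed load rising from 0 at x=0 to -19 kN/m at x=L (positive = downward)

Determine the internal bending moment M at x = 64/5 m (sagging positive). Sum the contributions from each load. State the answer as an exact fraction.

M(64/5) = -85127/375 kN·m

Load 1 — applied couple M₀=-3 kN·m at a=48/5 m (b=L-a=32/5):
  M_1 = M₀x/L - M₀  [x>a] = (-3)·(64/5)/16 - (-3) = 3/5 kN·m
Load 2 — point force P=-14 kN at a=16/3 m (b=L-a=32/3):
  M_2 = Pa(L-x)/L  [x>a] = (-14)·(16/3)·(16-(64/5))/16 = -224/15 kN·m
Load 3 — point force P=13 kN at a=8 m (b=L-a=8):
  M_3 = Pa(L-x)/L  [x>a] = 13·8·(16-(64/5))/16 = 104/5 kN·m
Load 4 — triangular load w₀=-19 kN/m (0→w₀ over full span):
  M_4 = w₀Lx/6 - w₀x³/(6L) = (-19)·16·(64/5)/6 - (-19)·(64/5)³/(6·16) = -29184/125 kN·m
Superposition: M = Σ M_i = -85127/375 kN·m ≈ -227.005333 kN·m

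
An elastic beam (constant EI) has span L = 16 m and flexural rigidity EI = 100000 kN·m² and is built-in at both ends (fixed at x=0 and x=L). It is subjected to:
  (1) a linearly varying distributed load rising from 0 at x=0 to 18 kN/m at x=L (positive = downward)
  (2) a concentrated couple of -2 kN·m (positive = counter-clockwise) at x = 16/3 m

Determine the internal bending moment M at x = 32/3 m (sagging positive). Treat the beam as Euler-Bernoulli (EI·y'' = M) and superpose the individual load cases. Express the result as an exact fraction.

Load 1 — triangular load w₀=18 kN/m (0→w₀ over full span):
  M_1 = 3w₀Lx/20 - w₀L²/30 - w₀x³/(6L) = 3·18·16·(32/3)/20 - 18·16²/30 - 18·(32/3)³/(6·16) = 3584/45 kN·m
Load 2 — applied couple M₀=-2 kN·m at a=16/3 m (b=L-a=32/3):
  M_2 = R_Ax - M_A - M₀  [x>a] with R_A=-1/6, M_A=0 = (-1/6)·(32/3) - 0 - (-2) = 2/9 kN·m
Superposition: M = Σ M_i = 1198/15 kN·m ≈ 79.866667 kN·m

M(32/3) = 1198/15 kN·m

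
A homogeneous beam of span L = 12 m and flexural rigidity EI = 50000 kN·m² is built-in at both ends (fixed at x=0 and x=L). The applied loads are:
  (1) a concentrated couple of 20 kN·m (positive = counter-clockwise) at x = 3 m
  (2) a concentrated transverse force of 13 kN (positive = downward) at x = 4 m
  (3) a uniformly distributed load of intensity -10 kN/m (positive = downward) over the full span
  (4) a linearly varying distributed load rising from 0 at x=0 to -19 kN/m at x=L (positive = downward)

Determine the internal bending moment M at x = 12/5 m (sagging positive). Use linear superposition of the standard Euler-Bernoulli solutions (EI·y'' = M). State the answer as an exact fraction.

Load 1 — applied couple M₀=20 kN·m at a=3 m (b=L-a=9):
  M_1 = R_Ax - M_A  [x≤a] with R_A=15/8, M_A=-15/4 = (15/8)·(12/5) - (-15/4) = 33/4 kN·m
Load 2 — point force P=13 kN at a=4 m (b=L-a=8):
  M_2 = Pb²(3a+b)x/L³ - Pab²/L²  [x≤a] = 13·8²·(3·4+8)·(12/5)/12³ - 13·4·8²/12² = 0 kN·m
Load 3 — uniform load w=-10 kN/m over full span:
  M_3 = wLx/2 - wL²/12 - wx²/2 = (-10)·12·(12/5)/2 - (-10)·12²/12 - (-10)·(12/5)²/2 = 24/5 kN·m
Load 4 — triangular load w₀=-19 kN/m (0→w₀ over full span):
  M_4 = 3w₀Lx/20 - w₀L²/30 - w₀x³/(6L) = 3·(-19)·12·(12/5)/20 - (-19)·12²/30 - (-19)·(12/5)³/(6·12) = 1596/125 kN·m
Superposition: M = Σ M_i = 12909/500 kN·m ≈ 25.818000 kN·m

M(12/5) = 12909/500 kN·m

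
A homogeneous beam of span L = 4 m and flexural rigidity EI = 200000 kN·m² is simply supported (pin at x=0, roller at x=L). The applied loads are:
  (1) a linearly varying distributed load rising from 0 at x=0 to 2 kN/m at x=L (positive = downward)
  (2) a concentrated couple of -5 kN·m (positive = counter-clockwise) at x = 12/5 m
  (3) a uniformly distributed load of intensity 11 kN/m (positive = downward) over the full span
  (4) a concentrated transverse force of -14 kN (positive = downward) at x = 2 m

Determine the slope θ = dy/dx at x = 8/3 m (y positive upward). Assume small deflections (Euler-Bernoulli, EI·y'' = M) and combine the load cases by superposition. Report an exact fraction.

Load 1 — triangular load w₀=2 kN/m (0→w₀ over full span):
  θ_1 = -w₀(7L⁴-30L²x²+15x⁴)/(360LEI) = -2·(7·4⁴-30·4²·(8/3)²+15·(8/3)⁴)/(360·4·200000) = 91/15187500 rad
Load 2 — applied couple M₀=-5 kN·m at a=12/5 m (b=L-a=8/5):
  θ_2 = (M₀x²/(2L)-M₀(x-a)+C₁)/EI  [x>a] with C₁=M₀(3b²-L²)/(6L)=26/15 = ((-5)·(8/3)²/(2·4)-(-5)·((8/3)-(12/5))+(26/15))/200000 = -31/4500000 rad
Load 3 — uniform load w=11 kN/m over full span:
  θ_3 = -w(L³-6Lx²+4x³)/(24EI) = -11·(4³-6·4·(8/3)²+4·(8/3)³)/(24·200000) = 143/2025000 rad
Load 4 — point force P=-14 kN at a=2 m (b=L-a=2):
  θ_4 = -Pa(2L²-6Lx+3x²+a²)/(6LEI)  [x>a] = -(-14)·2·(2·4²-6·4·(8/3)+3·(8/3)²+2²)/(6·4·200000) = -7/180000 rad
Superposition: θ = Σ θ_i = 1873/60750000 rad ≈ 0.000031 rad

θ(8/3) = 1873/60750000 rad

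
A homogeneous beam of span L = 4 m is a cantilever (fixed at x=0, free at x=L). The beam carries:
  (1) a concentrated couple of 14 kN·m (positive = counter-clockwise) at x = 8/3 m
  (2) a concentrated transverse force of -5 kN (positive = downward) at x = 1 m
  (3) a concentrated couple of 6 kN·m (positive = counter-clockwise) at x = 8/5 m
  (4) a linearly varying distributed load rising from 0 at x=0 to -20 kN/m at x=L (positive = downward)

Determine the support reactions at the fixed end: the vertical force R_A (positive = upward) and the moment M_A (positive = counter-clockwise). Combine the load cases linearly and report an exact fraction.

R_A = -45 kN, M_A = -395/3 kN·m

Load 1 — applied couple M₀=14 kN·m at a=8/3 m (b=L-a=4/3):
  R_A = 0 kN
  M_A = -M₀ = -14 kN·m
Load 2 — point force P=-5 kN at a=1 m (b=L-a=3):
  R_A = P = (-5) = -5 kN
  M_A = Pa = (-5)·1 = -5 kN·m
Load 3 — applied couple M₀=6 kN·m at a=8/5 m (b=L-a=12/5):
  R_A = 0 kN
  M_A = -M₀ = -6 kN·m
Load 4 — triangular load w₀=-20 kN/m (0→w₀ over full span):
  R_A = w₀L/2 = (-20)·4/2 = -40 kN
  M_A = w₀L²/3 = (-20)·4²/3 = -320/3 kN·m
Superposition: R_A = -45 kN, M_A = -395/3 kN·m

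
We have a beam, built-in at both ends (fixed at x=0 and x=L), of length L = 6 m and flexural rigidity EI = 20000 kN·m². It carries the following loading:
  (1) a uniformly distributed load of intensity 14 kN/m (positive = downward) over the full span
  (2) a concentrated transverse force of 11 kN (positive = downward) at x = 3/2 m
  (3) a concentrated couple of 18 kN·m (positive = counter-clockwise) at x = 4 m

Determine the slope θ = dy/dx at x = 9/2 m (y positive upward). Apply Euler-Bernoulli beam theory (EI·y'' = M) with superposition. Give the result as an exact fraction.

θ(9/2) = 7893/5120000 rad

Load 1 — uniform load w=14 kN/m over full span:
  θ_1 = -wx(L-x)(L-2x)/(12EI) = -14·(9/2)·(6-(9/2))·(6-2·(9/2))/(12·20000) = 189/160000 rad
Load 2 — point force P=11 kN at a=3/2 m (b=L-a=9/2):
  θ_2 = Pa²(L-x)(2bL-(3b+a)(L-x))/(2L³EI)  [x>a] = 11·(3/2)²·(6-(9/2))·(2·(9/2)·6-(3·(9/2)+(3/2))·(6-(9/2)))/(2·6³·20000) = 693/5120000 rad
Load 3 — applied couple M₀=18 kN·m at a=4 m (b=L-a=2):
  θ_3 = (R_Ax²/2 - M_Ax - M₀(x-a))/EI  [x>a] with R_A=4, M_A=6 = (4·(9/2)²/2 - 6·(9/2) - 18·((9/2)-4))/20000 = 9/40000 rad
Superposition: θ = Σ θ_i = 7893/5120000 rad ≈ 0.001542 rad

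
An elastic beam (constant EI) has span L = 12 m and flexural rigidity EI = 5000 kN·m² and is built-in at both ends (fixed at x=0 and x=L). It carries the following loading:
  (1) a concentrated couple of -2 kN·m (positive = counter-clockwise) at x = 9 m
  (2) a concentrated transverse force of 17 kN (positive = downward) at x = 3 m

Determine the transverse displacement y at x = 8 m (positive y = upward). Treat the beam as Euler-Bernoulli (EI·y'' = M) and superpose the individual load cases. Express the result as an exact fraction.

Load 1 — applied couple M₀=-2 kN·m at a=9 m (b=L-a=3):
  y_1 = (R_Ax³/6 - M_Ax²/2)/EI  [x≤a] with R_A=-3/16, M_A=-5/8 = ((-3/16)·8³/6 - (-5/8)·8²/2)/5000 = 1/1250 m
Load 2 — point force P=17 kN at a=3 m (b=L-a=9):
  y_2 = -Pa²(L-x)²(3bL-(3b+a)(L-x))/(6L³EI)  [x>a] = -17·3²·(12-8)²·(3·9·12-(3·9+3)·(12-8))/(6·12³·5000) = -289/30000 m
Superposition: y = Σ y_i = -53/6000 m ≈ -0.008833 m

y(8) = -53/6000 m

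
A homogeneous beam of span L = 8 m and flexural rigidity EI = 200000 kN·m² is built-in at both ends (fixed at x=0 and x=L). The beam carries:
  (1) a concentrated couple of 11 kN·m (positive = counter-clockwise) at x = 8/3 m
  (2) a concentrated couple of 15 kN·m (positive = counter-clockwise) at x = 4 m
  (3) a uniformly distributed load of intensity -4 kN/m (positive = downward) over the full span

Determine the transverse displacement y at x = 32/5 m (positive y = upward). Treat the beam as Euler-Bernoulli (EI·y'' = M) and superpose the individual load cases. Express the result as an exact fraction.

y(32/5) = 16733/140625000 m

Load 1 — applied couple M₀=11 kN·m at a=8/3 m (b=L-a=16/3):
  y_1 = (R_Ax³/6 - M_Ax²/2 - M₀(x-a)²/2)/EI  [x>a] with R_A=11/6, M_A=0 = ((11/6)·(32/5)³/6 - 0·(32/5)²/2 - 11·((32/5)-(8/3))²/2)/200000 = 121/7031250 m
Load 2 — applied couple M₀=15 kN·m at a=4 m (b=L-a=4):
  y_2 = (R_Ax³/6 - M_Ax²/2 - M₀(x-a)²/2)/EI  [x>a] with R_A=45/16, M_A=15/4 = ((45/16)·(32/5)³/6 - (15/4)·(32/5)²/2 - 15·((32/5)-4)²/2)/200000 = 9/625000 m
Load 3 — uniform load w=-4 kN/m over full span:
  y_3 = -wx²(L-x)²/(24EI) = -(-4)·(32/5)²·(8-(32/5))²/(24·200000) = 512/5859375 m
Superposition: y = Σ y_i = 16733/140625000 m ≈ 0.000119 m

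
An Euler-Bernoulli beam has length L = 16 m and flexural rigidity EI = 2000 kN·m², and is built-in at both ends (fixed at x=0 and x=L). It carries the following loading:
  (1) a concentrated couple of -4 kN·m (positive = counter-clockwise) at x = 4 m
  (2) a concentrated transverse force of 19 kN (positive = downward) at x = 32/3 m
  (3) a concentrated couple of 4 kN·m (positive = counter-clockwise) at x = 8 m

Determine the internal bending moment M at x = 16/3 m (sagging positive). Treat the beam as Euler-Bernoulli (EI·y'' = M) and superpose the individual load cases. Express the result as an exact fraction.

Load 1 — applied couple M₀=-4 kN·m at a=4 m (b=L-a=12):
  M_1 = R_Ax - M_A - M₀  [x>a] with R_A=-9/32, M_A=3/4 = (-9/32)·(16/3) - (3/4) - (-4) = 7/4 kN·m
Load 2 — point force P=19 kN at a=32/3 m (b=L-a=16/3):
  M_2 = Pb²(3a+b)x/L³ - Pab²/L²  [x≤a] = 19·(16/3)²·(3·(32/3)+(16/3))·(16/3)/16³ - 19·(32/3)·(16/3)²/16² = 304/81 kN·m
Load 3 — applied couple M₀=4 kN·m at a=8 m (b=L-a=8):
  M_3 = R_Ax - M_A  [x≤a] with R_A=3/8, M_A=1 = (3/8)·(16/3) - 1 = 1 kN·m
Superposition: M = Σ M_i = 2107/324 kN·m ≈ 6.503086 kN·m

M(16/3) = 2107/324 kN·m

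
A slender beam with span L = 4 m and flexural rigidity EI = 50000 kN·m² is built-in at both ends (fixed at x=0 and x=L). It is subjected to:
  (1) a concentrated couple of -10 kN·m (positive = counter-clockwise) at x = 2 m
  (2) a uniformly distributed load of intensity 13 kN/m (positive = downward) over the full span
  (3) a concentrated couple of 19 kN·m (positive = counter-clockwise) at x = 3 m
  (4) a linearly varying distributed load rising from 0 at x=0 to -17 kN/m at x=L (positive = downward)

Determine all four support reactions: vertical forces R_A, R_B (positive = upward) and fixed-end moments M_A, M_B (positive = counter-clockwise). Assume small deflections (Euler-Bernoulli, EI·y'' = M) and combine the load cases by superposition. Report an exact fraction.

R_A = 2783/160 kN, M_A = 2809/240 kN·m, R_B = 97/160 kN, M_B = -2351/240 kN·m

Load 1 — applied couple M₀=-10 kN·m at a=2 m (b=L-a=2):
  R_A = 6M₀ab/L³ = 6·(-10)·2·2/4³ = -15/4 kN
  M_A = M₀b(2a-b)/L² = (-10)·2·(2·2-2)/4² = -5/2 kN·m
  R_B = -6M₀ab/L³ = -6·(-10)·2·2/4³ = 15/4 kN
  M_B = M₀a(2b-a)/L² = (-10)·2·(2·2-2)/4² = -5/2 kN·m
Load 2 — uniform load w=13 kN/m over full span:
  R_A = wL/2 = 13·4/2 = 26 kN
  M_A = wL²/12 = 13·4²/12 = 52/3 kN·m
  R_B = wL/2 = 13·4/2 = 26 kN
  M_B = -wL²/12 = -13·4²/12 = -52/3 kN·m
Load 3 — applied couple M₀=19 kN·m at a=3 m (b=L-a=1):
  R_A = 6M₀ab/L³ = 6·19·3·1/4³ = 171/32 kN
  M_A = M₀b(2a-b)/L² = 19·1·(2·3-1)/4² = 95/16 kN·m
  R_B = -6M₀ab/L³ = -6·19·3·1/4³ = -171/32 kN
  M_B = M₀a(2b-a)/L² = 19·3·(2·1-3)/4² = -57/16 kN·m
Load 4 — triangular load w₀=-17 kN/m (0→w₀ over full span):
  R_A = 3w₀L/20 = 3·(-17)·4/20 = -51/5 kN
  M_A = w₀L²/30 = (-17)·4²/30 = -136/15 kN·m
  R_B = 7w₀L/20 = 7·(-17)·4/20 = -119/5 kN
  M_B = -w₀L²/20 = -(-17)·4²/20 = 68/5 kN·m
Superposition: R_A = 2783/160 kN, M_A = 2809/240 kN·m, R_B = 97/160 kN, M_B = -2351/240 kN·m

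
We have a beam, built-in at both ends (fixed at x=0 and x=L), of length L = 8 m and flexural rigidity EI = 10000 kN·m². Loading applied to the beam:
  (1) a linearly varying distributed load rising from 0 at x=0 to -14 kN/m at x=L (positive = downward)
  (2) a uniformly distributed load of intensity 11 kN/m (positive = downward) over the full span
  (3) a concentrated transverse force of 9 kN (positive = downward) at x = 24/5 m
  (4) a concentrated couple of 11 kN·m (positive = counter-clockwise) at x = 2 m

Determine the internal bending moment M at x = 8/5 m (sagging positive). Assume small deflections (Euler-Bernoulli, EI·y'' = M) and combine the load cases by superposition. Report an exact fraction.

M(8/5) = 135869/30000 kN·m

Load 1 — triangular load w₀=-14 kN/m (0→w₀ over full span):
  M_1 = 3w₀Lx/20 - w₀L²/30 - w₀x³/(6L) = 3·(-14)·8·(8/5)/20 - (-14)·8²/30 - (-14)·(8/5)³/(6·8) = 1568/375 kN·m
Load 2 — uniform load w=11 kN/m over full span:
  M_2 = wLx/2 - wL²/12 - wx²/2 = 11·8·(8/5)/2 - 11·8²/12 - 11·(8/5)²/2 = -176/75 kN·m
Load 3 — point force P=9 kN at a=24/5 m (b=L-a=16/5):
  M_3 = Pb²(3a+b)x/L³ - Pab²/L²  [x≤a] = 9·(16/5)²·(3·(24/5)+(16/5))·(8/5)/8³ - 9·(24/5)·(16/5)²/8² = -1152/625 kN·m
Load 4 — applied couple M₀=11 kN·m at a=2 m (b=L-a=6):
  M_4 = R_Ax - M_A  [x≤a] with R_A=99/64, M_A=-33/16 = (99/64)·(8/5) - (-33/16) = 363/80 kN·m
Superposition: M = Σ M_i = 135869/30000 kN·m ≈ 4.528967 kN·m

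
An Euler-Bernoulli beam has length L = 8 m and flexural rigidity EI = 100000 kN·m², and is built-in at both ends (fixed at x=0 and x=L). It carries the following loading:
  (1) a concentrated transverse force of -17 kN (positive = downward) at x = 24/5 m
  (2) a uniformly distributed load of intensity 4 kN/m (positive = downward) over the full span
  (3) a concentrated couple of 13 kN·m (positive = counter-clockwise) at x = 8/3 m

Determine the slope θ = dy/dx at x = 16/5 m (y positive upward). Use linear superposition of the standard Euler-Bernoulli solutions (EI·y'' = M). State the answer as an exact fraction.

Load 1 — point force P=-17 kN at a=24/5 m (b=L-a=16/5):
  θ_1 = -Pb²x(2aL-(3a+b)x)/(2L³EI)  [x≤a] = -(-17)·(16/5)²·(16/5)·(2·(24/5)·8-(3·(24/5)+(16/5))·(16/5))/(2·8³·100000) = 1088/9765625 rad
Load 2 — uniform load w=4 kN/m over full span:
  θ_2 = -wx(L-x)(L-2x)/(12EI) = -4·(16/5)·(8-(16/5))·(8-2·(16/5))/(12·100000) = -32/390625 rad
Load 3 — applied couple M₀=13 kN·m at a=8/3 m (b=L-a=16/3):
  θ_3 = (R_Ax²/2 - M_Ax - M₀(x-a))/EI  [x>a] with R_A=13/6, M_A=0 = ((13/6)·(16/5)²/2 - 0·(16/5) - 13·((16/5)-(8/3)))/100000 = 13/312500 rad
Superposition: θ = Σ θ_i = 2777/39062500 rad ≈ 0.000071 rad

θ(16/5) = 2777/39062500 rad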